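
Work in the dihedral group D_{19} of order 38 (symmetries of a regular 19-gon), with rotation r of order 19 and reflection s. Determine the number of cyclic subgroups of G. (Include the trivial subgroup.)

Group the elements of G by the cyclic subgroup they generate; each cyclic subgroup of order d accounts for φ(d) elements.
Cyclic subgroups by order — order 1: 1; order 2: 19; order 19: 1.
Total: 21.

21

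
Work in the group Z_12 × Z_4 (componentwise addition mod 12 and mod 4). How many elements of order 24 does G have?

0

An element (a,b) has order lcm(ord(a), ord(b)); count pairs with lcm equal to 24.
Enumerating gives 0 such elements.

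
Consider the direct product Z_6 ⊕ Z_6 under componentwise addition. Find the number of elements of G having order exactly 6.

24

An element (a,b) has order lcm(ord(a), ord(b)); count pairs with lcm equal to 6.
Enumerating gives 24 such elements.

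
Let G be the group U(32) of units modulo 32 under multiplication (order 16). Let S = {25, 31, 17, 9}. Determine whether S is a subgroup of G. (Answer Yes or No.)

No

The identity 1 ∉ S, so S is not a subgroup.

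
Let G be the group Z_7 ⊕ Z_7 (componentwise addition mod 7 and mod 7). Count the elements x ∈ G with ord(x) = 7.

48

An element (a,b) has order lcm(ord(a), ord(b)); count pairs with lcm equal to 7.
Enumerating gives 48 such elements.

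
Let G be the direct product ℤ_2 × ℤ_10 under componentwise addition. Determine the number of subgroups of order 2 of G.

3

|G| = 20 and 2 | 20, so subgroups of order 2 are possible by Lagrange.
The subgroups of order 2 are: {(0,0), (0,5)}; {(0,0), (1,0)}; {(0,0), (1,5)}.
So G has 3 subgroups of order 2.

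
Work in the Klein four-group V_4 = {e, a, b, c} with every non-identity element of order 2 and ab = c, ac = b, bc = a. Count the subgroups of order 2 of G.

|G| = 4 and 2 | 4, so subgroups of order 2 are possible by Lagrange.
The subgroups of order 2 are: {e, a}; {e, b}; {e, c}.
So G has 3 subgroups of order 2.

3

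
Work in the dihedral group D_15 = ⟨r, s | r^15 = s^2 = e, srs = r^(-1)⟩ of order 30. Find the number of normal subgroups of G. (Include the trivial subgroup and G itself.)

G has 28 subgroups. Checking conjugation-invariance by order — order 1: 1/1 normal; order 2: 0/15 normal; order 3: 1/1 normal; order 5: 1/1 normal; order 6: 0/5 normal; order 10: 0/3 normal; order 15: 1/1 normal; order 30: 1/1 normal.
Total normal subgroups: 5.

5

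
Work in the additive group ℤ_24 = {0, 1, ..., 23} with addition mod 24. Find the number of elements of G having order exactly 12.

4

In a cyclic group of order 24, the number of elements of order d (for d | 24) is φ(d).
φ(12) = 4.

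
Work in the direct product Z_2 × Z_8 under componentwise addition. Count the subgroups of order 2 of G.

|G| = 16 and 2 | 16, so subgroups of order 2 are possible by Lagrange.
The subgroups of order 2 are: {(0,0), (0,4)}; {(0,0), (1,0)}; {(0,0), (1,4)}.
So G has 3 subgroups of order 2.

3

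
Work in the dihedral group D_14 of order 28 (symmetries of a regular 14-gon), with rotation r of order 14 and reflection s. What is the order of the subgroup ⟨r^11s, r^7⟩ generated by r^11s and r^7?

|⟨r^11s⟩| = 2 and |⟨r^7⟩| = 2, so |H| is a multiple of lcm(2, 2) = 2 and divides |G| = 28.
Closing under the operation: H = {e, r^7, r^4s, r^11s}, so |H| = 4.

4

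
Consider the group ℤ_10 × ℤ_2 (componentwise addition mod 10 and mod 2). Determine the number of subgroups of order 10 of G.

|G| = 20 and 10 | 20, so subgroups of order 10 are possible by Lagrange.
The subgroups of order 10 are: {(0,0), (0,1), (2,0), (2,1), (4,0), (4,1), (6,0), (6,1), (8,0), (8,1)}; {(0,0), (1,0), (2,0), (3,0), (4,0), (5,0), (6,0), (7,0), (8,0), (9,0)}; {(0,0), (1,1), (2,0), (3,1), (4,0), (5,1), (6,0), (7,1), (8,0), (9,1)}.
So G has 3 subgroups of order 10.

3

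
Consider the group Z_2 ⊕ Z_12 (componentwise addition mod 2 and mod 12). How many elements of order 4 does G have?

4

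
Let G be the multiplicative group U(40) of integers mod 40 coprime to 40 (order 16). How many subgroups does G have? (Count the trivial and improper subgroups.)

27

|G| = 16, so by Lagrange every subgroup order divides 16. Divisors: 1, 2, 4, 8, 16.
Subgroups by order — order 1: 1; order 2: 7; order 4: 11; order 8: 7; order 16: 1.
Total: 1 + 7 + 11 + 7 + 1 = 27.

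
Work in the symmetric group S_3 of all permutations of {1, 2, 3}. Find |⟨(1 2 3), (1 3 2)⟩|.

|⟨(1 2 3)⟩| = 3 and |⟨(1 3 2)⟩| = 3, so |H| is a multiple of lcm(3, 3) = 3 and divides |G| = 6.
Closing under the operation: H = {e, (1 2 3), (1 3 2)}, so |H| = 3.

3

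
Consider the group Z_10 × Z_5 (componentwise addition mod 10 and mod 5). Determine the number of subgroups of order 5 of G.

|G| = 50 and 5 | 50, so subgroups of order 5 are possible by Lagrange.
The subgroups of order 5 are: {(0,0), (0,1), (0,2), (0,3), (0,4)}; {(0,0), (2,0), (4,0), (6,0), (8,0)}; {(0,0), (2,1), (4,2), (6,3), (8,4)}; {(0,0), (2,2), (4,4), (6,1), (8,3)}; … (6 in all).
So G has 6 subgroups of order 5.

6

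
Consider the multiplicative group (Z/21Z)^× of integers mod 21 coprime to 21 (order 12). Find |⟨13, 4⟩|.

|⟨13⟩| = 2 and |⟨4⟩| = 3, so |H| is a multiple of lcm(2, 3) = 6 and divides |G| = 12.
Closing under the operation: H = {1, 4, 10, 13, 16, 19}, so |H| = 6.

6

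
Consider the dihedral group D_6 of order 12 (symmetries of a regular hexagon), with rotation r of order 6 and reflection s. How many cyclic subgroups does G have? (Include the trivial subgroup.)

Each element a generates a cyclic subgroup ⟨a⟩; distinct elements may generate the same one (a cyclic group of order d has φ(d) generators).
Cyclic subgroups by order — order 1: 1; order 2: 7; order 3: 1; order 6: 1.
Total: 10.

10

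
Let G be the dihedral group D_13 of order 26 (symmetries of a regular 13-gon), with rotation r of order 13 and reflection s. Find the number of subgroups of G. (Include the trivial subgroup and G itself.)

|G| = 26, so by Lagrange every subgroup order divides 26. Divisors: 1, 2, 13, 26.
Subgroups by order — order 1: 1; order 2: 13; order 13: 1; order 26: 1.
Total: 1 + 13 + 1 + 1 = 16.

16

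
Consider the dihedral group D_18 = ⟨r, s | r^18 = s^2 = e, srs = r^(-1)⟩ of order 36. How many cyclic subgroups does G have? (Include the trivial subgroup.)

24

A cyclic subgroup of order d is generated by each of its φ(d) elements of order d, so the cyclic subgroups of order d number (#elements of order d)/φ(d).
Cyclic subgroups by order — order 1: 1; order 2: 19; order 3: 1; order 6: 1; order 9: 1; order 18: 1.
Total: 24.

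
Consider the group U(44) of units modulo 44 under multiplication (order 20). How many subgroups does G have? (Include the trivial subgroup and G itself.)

10

|G| = 20, so by Lagrange every subgroup order divides 20. Divisors: 1, 2, 4, 5, 10, 20.
Subgroups by order — order 1: 1; order 2: 3; order 4: 1; order 5: 1; order 10: 3; order 20: 1.
Total: 1 + 3 + 1 + 1 + 3 + 1 = 10.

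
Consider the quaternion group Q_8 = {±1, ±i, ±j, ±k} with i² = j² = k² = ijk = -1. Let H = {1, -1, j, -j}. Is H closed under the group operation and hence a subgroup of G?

|H| = 4 divides |G| = 8, consistent with Lagrange.
H contains the identity, every element's inverse is in H, and H is closed under ·: it is a subgroup.
In fact H = ⟨j⟩.

Yes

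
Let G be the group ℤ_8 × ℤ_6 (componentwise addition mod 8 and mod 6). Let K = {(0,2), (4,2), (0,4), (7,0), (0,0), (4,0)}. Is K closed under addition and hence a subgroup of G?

No

(7,0) ∈ K but its inverse (1,0) ∉ K, so K is not a subgroup.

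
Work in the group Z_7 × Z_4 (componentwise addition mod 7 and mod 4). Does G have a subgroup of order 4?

Yes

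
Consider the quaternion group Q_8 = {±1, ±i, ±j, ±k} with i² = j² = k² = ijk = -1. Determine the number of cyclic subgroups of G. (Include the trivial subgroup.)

5

Each element a generates a cyclic subgroup ⟨a⟩; distinct elements may generate the same one (a cyclic group of order d has φ(d) generators).
Cyclic subgroups by order — order 1: 1; order 2: 1; order 4: 3.
Total: 5.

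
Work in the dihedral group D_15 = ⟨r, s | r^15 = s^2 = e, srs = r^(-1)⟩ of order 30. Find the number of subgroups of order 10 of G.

3

|G| = 30 and 10 | 30, so subgroups of order 10 are possible by Lagrange.
The subgroups of order 10 are: {e, r^3, r^6, r^9, r^12, rs, r^4s, r^7s, r^10s, r^13s}; {e, r^3, r^6, r^9, r^12, r^2s, r^5s, r^8s, r^11s, r^14s}; {e, r^3, r^6, r^9, r^12, s, r^3s, r^6s, r^9s, r^12s}.
So G has 3 subgroups of order 10.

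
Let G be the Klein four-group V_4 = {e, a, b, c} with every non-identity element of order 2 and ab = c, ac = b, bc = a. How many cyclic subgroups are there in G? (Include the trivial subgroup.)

4

Each element a generates a cyclic subgroup ⟨a⟩; distinct elements may generate the same one (a cyclic group of order d has φ(d) generators).
Cyclic subgroups by order — order 1: 1; order 2: 3.
Total: 4.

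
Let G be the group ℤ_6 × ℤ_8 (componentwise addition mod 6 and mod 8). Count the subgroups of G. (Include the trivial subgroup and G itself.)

22

|G| = 48, so by Lagrange every subgroup order divides 48. Divisors: 1, 2, 3, 4, 6, 8, 12, 16, 24, 48.
Subgroups by order — order 1: 1; order 2: 3; order 3: 1; order 4: 3; order 6: 3; order 8: 3; order 12: 3; order 16: 1; order 24: 3; order 48: 1.
Total: 1 + 3 + 1 + 3 + 3 + 3 + 3 + 1 + 3 + 1 = 22.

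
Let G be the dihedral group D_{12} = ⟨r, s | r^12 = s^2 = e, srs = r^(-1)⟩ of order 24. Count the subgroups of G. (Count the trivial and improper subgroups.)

34

|G| = 24, so by Lagrange every subgroup order divides 24. Divisors: 1, 2, 3, 4, 6, 8, 12, 24.
Subgroups by order — order 1: 1; order 2: 13; order 3: 1; order 4: 7; order 6: 5; order 8: 3; order 12: 3; order 24: 1.
Total: 1 + 13 + 1 + 7 + 5 + 3 + 3 + 1 = 34.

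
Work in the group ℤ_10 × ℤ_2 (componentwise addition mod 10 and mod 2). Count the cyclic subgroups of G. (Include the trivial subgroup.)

8

A cyclic subgroup of order d is generated by each of its φ(d) elements of order d, so the cyclic subgroups of order d number (#elements of order d)/φ(d).
Cyclic subgroups by order — order 1: 1; order 2: 3; order 5: 1; order 10: 3.
Total: 8.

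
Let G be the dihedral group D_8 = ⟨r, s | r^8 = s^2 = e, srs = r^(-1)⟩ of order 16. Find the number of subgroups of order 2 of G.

9

|G| = 16 and 2 | 16, so subgroups of order 2 are possible by Lagrange.
The subgroups of order 2 are: {e, r^2s}; {e, r^3s}; {e, r^4}; {e, r^4s}; … (9 in all).
So G has 9 subgroups of order 2.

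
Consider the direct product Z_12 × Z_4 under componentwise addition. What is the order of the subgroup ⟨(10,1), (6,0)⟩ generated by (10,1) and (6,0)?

|⟨(10,1)⟩| = 12 and |⟨(6,0)⟩| = 2, so |H| is a multiple of lcm(12, 2) = 12 and divides |G| = 48.
Closing under the operation: H = {(0,0), (0,1), (0,2), (0,3), (2,0), (2,1), (2,2), (2,3), (4,0), (4,1), (4,2), (4,3), (6,0), (6,1), (6,2), (6,3), (8,0), (8,1), (8,2), (8,3), (10,0), (10,1), (10,2), (10,3)}, so |H| = 24.

24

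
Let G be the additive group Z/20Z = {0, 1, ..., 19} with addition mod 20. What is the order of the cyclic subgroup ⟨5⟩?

In Z/20Z, the order of an element a is n/gcd(a, n).
gcd(5, 20) = 5, so |⟨5⟩| = 20/5 = 4.

4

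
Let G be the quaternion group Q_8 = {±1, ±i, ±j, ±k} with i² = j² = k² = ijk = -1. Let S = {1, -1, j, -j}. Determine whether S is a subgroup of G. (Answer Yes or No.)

|S| = 4 divides |G| = 8, consistent with Lagrange.
S contains the identity, every element's inverse is in S, and S is closed under ·: it is a subgroup.
In fact S = ⟨j⟩.

Yes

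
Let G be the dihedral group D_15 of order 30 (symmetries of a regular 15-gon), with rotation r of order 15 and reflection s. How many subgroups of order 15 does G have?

1

|G| = 30 and 15 | 30, so subgroups of order 15 are possible by Lagrange.
The subgroups of order 15 are: {e, r, r^2, r^3, r^4, r^5, r^6, r^7, r^8, r^9, r^10, r^11, r^12, r^13, r^14}.
So G has 1 subgroup of order 15.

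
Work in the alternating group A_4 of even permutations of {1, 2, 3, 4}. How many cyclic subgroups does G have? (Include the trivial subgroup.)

8

A cyclic subgroup of order d is generated by each of its φ(d) elements of order d, so the cyclic subgroups of order d number (#elements of order d)/φ(d).
Cyclic subgroups by order — order 1: 1; order 2: 3; order 3: 4.
Total: 8.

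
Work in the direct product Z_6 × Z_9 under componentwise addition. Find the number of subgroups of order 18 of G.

|G| = 54 and 18 | 54, so subgroups of order 18 are possible by Lagrange.
The subgroups of order 18 are: {(0,0), (0,1), (0,2), (0,3), (0,4), (0,5), (0,6), (0,7), (0,8), (3,0), (3,1), (3,2), (3,3), (3,4), (3,5), (3,6), (3,7), (3,8)}; {(0,0), (0,3), (0,6), (1,0), (1,3), (1,6), (2,0), (2,3), (2,6), (3,0), (3,3), (3,6), (4,0), (4,3), (4,6), (5,0), (5,3), (5,6)}; {(0,0), (0,3), (0,6), (1,1), (1,4), (1,7), (2,2), (2,5), (2,8), (3,0), (3,3), (3,6), (4,1), (4,4), (4,7), (5,2), (5,5), (5,8)}; {(0,0), (0,3), (0,6), (1,2), (1,5), (1,8), (2,1), (2,4), (2,7), (3,0), (3,3), (3,6), (4,2), (4,5), (4,8), (5,1), (5,4), (5,7)}.
So G has 4 subgroups of order 18.

4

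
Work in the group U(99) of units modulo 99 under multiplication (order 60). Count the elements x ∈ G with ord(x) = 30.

Enumerating element orders in G gives 24 elements of order 30.

24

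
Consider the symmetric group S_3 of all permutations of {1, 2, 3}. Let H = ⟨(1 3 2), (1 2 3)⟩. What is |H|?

|⟨(1 3 2)⟩| = 3 and |⟨(1 2 3)⟩| = 3, so |H| is a multiple of lcm(3, 3) = 3 and divides |G| = 6.
Closing under the operation: H = {e, (1 2 3), (1 3 2)}, so |H| = 3.

3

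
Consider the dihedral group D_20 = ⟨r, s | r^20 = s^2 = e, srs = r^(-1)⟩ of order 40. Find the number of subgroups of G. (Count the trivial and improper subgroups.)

48

|G| = 40, so by Lagrange every subgroup order divides 40. Divisors: 1, 2, 4, 5, 8, 10, 20, 40.
Subgroups by order — order 1: 1; order 2: 21; order 4: 11; order 5: 1; order 8: 5; order 10: 5; order 20: 3; order 40: 1.
Total: 1 + 21 + 11 + 1 + 5 + 5 + 3 + 1 = 48.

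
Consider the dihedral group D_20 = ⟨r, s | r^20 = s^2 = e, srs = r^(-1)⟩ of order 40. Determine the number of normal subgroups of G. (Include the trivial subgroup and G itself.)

G has 48 subgroups. Checking conjugation-invariance by order — order 1: 1/1 normal; order 2: 1/21 normal; order 4: 1/11 normal; order 5: 1/1 normal; order 8: 0/5 normal; order 10: 1/5 normal; order 20: 3/3 normal; order 40: 1/1 normal.
Total normal subgroups: 9.

9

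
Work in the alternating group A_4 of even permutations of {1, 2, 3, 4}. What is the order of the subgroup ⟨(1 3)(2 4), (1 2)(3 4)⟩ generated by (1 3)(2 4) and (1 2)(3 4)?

|⟨(1 3)(2 4)⟩| = 2 and |⟨(1 2)(3 4)⟩| = 2, so |H| is a multiple of lcm(2, 2) = 2 and divides |G| = 12.
Closing under the operation: H = {e, (1 2)(3 4), (1 3)(2 4), (1 4)(2 3)}, so |H| = 4.

4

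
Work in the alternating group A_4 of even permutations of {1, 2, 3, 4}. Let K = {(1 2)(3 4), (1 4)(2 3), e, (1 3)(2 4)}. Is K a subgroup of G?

Yes

|K| = 4 divides |G| = 12, consistent with Lagrange.
K contains the identity, every element's inverse is in K, and K is closed under ∘: it is a subgroup.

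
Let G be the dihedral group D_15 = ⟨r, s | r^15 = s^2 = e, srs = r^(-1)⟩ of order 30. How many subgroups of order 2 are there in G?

|G| = 30 and 2 | 30, so subgroups of order 2 are possible by Lagrange.
The subgroups of order 2 are: {e, r^10s}; {e, r^11s}; {e, r^12s}; {e, r^13s}; … (15 in all).
So G has 15 subgroups of order 2.

15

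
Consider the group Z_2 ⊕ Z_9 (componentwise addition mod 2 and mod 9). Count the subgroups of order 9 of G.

|G| = 18 and 9 | 18, so subgroups of order 9 are possible by Lagrange.
The subgroups of order 9 are: {(0,0), (0,1), (0,2), (0,3), (0,4), (0,5), (0,6), (0,7), (0,8)}.
So G has 1 subgroup of order 9.

1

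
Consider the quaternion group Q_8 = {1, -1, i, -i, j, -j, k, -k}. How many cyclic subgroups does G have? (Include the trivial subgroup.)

5

Group the elements of G by the cyclic subgroup they generate; each cyclic subgroup of order d accounts for φ(d) elements.
Cyclic subgroups by order — order 1: 1; order 2: 1; order 4: 3.
Total: 5.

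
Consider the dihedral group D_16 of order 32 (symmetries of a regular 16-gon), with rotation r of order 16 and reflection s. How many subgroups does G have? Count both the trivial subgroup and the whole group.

|G| = 32, so by Lagrange every subgroup order divides 32. Divisors: 1, 2, 4, 8, 16, 32.
Subgroups by order — order 1: 1; order 2: 17; order 4: 9; order 8: 5; order 16: 3; order 32: 1.
Total: 1 + 17 + 9 + 5 + 3 + 1 = 36.

36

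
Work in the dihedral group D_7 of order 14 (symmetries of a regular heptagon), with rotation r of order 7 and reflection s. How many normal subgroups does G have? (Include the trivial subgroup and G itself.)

G has 10 subgroups. Checking conjugation-invariance by order — order 1: 1/1 normal; order 2: 0/7 normal; order 7: 1/1 normal; order 14: 1/1 normal.
Total normal subgroups: 3.

3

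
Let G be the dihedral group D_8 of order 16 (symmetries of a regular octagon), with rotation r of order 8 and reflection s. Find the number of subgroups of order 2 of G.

|G| = 16 and 2 | 16, so subgroups of order 2 are possible by Lagrange.
The subgroups of order 2 are: {e, r^2s}; {e, r^3s}; {e, r^4}; {e, r^4s}; … (9 in all).
So G has 9 subgroups of order 2.

9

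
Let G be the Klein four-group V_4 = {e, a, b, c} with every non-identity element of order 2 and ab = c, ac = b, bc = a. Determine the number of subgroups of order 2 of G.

|G| = 4 and 2 | 4, so subgroups of order 2 are possible by Lagrange.
The subgroups of order 2 are: {e, a}; {e, b}; {e, c}.
So G has 3 subgroups of order 2.

3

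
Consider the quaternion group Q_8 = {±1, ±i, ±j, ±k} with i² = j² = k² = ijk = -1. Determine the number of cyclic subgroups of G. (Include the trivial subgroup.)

5

A cyclic subgroup of order d is generated by each of its φ(d) elements of order d, so the cyclic subgroups of order d number (#elements of order d)/φ(d).
Cyclic subgroups by order — order 1: 1; order 2: 1; order 4: 3.
Total: 5.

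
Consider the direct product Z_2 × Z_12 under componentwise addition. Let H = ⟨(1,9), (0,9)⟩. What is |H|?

8

|⟨(1,9)⟩| = 4 and |⟨(0,9)⟩| = 4, so |H| is a multiple of lcm(4, 4) = 4 and divides |G| = 24.
Closing under the operation: H = {(0,0), (0,3), (0,6), (0,9), (1,0), (1,3), (1,6), (1,9)}, so |H| = 8.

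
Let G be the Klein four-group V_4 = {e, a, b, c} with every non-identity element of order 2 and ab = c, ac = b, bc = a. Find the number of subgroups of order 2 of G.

|G| = 4 and 2 | 4, so subgroups of order 2 are possible by Lagrange.
The subgroups of order 2 are: {e, a}; {e, b}; {e, c}.
So G has 3 subgroups of order 2.

3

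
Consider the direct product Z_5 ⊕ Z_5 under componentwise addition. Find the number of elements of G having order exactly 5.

An element (a,b) has order lcm(ord(a), ord(b)); count pairs with lcm equal to 5.
Enumerating gives 24 such elements.

24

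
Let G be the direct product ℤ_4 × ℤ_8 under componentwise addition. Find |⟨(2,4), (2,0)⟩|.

4

|⟨(2,4)⟩| = 2 and |⟨(2,0)⟩| = 2, so |H| is a multiple of lcm(2, 2) = 2 and divides |G| = 32.
Closing under the operation: H = {(0,0), (0,4), (2,0), (2,4)}, so |H| = 4.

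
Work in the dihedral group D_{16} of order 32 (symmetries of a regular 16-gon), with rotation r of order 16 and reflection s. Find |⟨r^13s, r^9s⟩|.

|⟨r^13s⟩| = 2 and |⟨r^9s⟩| = 2, so |H| is a multiple of lcm(2, 2) = 2 and divides |G| = 32.
Closing under the operation: H = {e, r^4, r^8, r^12, rs, r^5s, r^9s, r^13s}, so |H| = 8.

8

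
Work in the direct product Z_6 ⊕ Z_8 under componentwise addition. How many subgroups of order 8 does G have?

3

|G| = 48 and 8 | 48, so subgroups of order 8 are possible by Lagrange.
The subgroups of order 8 are: {(0,0), (0,1), (0,2), (0,3), (0,4), (0,5), (0,6), (0,7)}; {(0,0), (0,2), (0,4), (0,6), (3,0), (3,2), (3,4), (3,6)}; {(0,0), (0,2), (0,4), (0,6), (3,1), (3,3), (3,5), (3,7)}.
So G has 3 subgroups of order 8.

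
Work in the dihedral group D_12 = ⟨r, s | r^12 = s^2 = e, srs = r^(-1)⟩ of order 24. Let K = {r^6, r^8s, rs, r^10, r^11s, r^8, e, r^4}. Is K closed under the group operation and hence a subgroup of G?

No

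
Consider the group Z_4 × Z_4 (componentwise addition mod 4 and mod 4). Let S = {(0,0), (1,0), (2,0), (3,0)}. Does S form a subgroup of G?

|S| = 4 divides |G| = 16, consistent with Lagrange.
S contains the identity, every element's inverse is in S, and S is closed under +: it is a subgroup.
In fact S = ⟨(1,0)⟩.

Yes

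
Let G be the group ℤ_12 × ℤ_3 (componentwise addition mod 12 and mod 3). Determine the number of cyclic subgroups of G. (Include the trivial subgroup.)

15

Group the elements of G by the cyclic subgroup they generate; each cyclic subgroup of order d accounts for φ(d) elements.
Cyclic subgroups by order — order 1: 1; order 2: 1; order 3: 4; order 4: 1; order 6: 4; order 12: 4.
Total: 15.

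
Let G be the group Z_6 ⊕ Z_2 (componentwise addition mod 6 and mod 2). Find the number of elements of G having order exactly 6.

6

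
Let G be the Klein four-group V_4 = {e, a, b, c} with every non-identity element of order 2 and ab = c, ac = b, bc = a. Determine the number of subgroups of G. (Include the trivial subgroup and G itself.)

|G| = 4, so by Lagrange every subgroup order divides 4. Divisors: 1, 2, 4.
Subgroups by order — order 1: 1; order 2: 3; order 4: 1.
Total: 1 + 3 + 1 = 5.

5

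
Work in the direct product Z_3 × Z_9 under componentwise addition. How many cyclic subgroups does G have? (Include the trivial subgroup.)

Group the elements of G by the cyclic subgroup they generate; each cyclic subgroup of order d accounts for φ(d) elements.
Cyclic subgroups by order — order 1: 1; order 3: 4; order 9: 3.
Total: 8.

8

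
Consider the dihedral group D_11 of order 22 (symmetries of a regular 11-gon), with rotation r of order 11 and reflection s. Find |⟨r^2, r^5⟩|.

|⟨r^2⟩| = 11 and |⟨r^5⟩| = 11, so |H| is a multiple of lcm(11, 11) = 11 and divides |G| = 22.
Closing under the operation: H = {e, r, r^2, r^3, r^4, r^5, r^6, r^7, r^8, r^9, r^10}, so |H| = 11.

11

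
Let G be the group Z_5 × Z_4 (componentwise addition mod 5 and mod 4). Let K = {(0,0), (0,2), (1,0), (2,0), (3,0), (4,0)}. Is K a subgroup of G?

|K| = 6 does not divide |G| = 20, so by Lagrange K is not a subgroup.

No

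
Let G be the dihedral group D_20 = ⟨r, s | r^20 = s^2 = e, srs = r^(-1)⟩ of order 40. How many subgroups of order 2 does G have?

21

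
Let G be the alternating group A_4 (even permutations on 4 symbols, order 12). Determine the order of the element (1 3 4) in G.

3

Computing powers of (1 3 4): the smallest k with ((1 3 4))^k = e is k = 3.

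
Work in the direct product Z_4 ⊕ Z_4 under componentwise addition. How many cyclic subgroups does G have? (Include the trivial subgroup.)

A cyclic subgroup of order d is generated by each of its φ(d) elements of order d, so the cyclic subgroups of order d number (#elements of order d)/φ(d).
Cyclic subgroups by order — order 1: 1; order 2: 3; order 4: 6.
Total: 10.

10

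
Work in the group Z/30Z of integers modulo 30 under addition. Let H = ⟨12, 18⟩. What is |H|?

5

|⟨12⟩| = 5 and |⟨18⟩| = 5, so |H| is a multiple of lcm(5, 5) = 5 and divides |G| = 30.
Closing under the operation: H = {0, 6, 12, 18, 24}, so |H| = 5.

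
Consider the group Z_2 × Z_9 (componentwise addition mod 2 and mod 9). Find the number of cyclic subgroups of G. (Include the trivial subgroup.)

6

Each element a generates a cyclic subgroup ⟨a⟩; distinct elements may generate the same one (a cyclic group of order d has φ(d) generators).
Cyclic subgroups by order — order 1: 1; order 2: 1; order 3: 1; order 6: 1; order 9: 1; order 18: 1.
Total: 6.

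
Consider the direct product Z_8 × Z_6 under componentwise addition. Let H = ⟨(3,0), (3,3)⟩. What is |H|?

16

|⟨(3,0)⟩| = 8 and |⟨(3,3)⟩| = 8, so |H| is a multiple of lcm(8, 8) = 8 and divides |G| = 48.
Closing under the operation: H = {(0,0), (0,3), (1,0), (1,3), (2,0), (2,3), (3,0), (3,3), (4,0), (4,3), (5,0), (5,3), (6,0), (6,3), (7,0), (7,3)}, so |H| = 16.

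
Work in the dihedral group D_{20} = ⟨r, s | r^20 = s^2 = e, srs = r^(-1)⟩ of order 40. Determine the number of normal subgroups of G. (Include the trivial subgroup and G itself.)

9

G has 48 subgroups. Checking conjugation-invariance by order — order 1: 1/1 normal; order 2: 1/21 normal; order 4: 1/11 normal; order 5: 1/1 normal; order 8: 0/5 normal; order 10: 1/5 normal; order 20: 3/3 normal; order 40: 1/1 normal.
Total normal subgroups: 9.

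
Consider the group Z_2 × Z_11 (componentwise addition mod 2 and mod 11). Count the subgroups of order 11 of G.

|G| = 22 and 11 | 22, so subgroups of order 11 are possible by Lagrange.
The subgroups of order 11 are: {(0,0), (0,1), (0,2), (0,3), (0,4), (0,5), (0,6), (0,7), (0,8), (0,9), (0,10)}.
So G has 1 subgroup of order 11.

1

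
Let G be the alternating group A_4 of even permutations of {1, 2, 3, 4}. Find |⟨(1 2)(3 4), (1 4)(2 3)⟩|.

|⟨(1 2)(3 4)⟩| = 2 and |⟨(1 4)(2 3)⟩| = 2, so |H| is a multiple of lcm(2, 2) = 2 and divides |G| = 12.
Closing under the operation: H = {e, (1 2)(3 4), (1 3)(2 4), (1 4)(2 3)}, so |H| = 4.

4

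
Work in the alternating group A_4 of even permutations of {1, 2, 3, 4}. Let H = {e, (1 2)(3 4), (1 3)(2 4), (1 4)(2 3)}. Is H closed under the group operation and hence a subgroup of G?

Yes

|H| = 4 divides |G| = 12, consistent with Lagrange.
H contains the identity, every element's inverse is in H, and H is closed under ∘: it is a subgroup.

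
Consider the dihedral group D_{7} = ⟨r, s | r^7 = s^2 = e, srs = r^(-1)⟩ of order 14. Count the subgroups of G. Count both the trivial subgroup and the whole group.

10

|G| = 14, so by Lagrange every subgroup order divides 14. Divisors: 1, 2, 7, 14.
Subgroups by order — order 1: 1; order 2: 7; order 7: 1; order 14: 1.
Total: 1 + 7 + 1 + 1 = 10.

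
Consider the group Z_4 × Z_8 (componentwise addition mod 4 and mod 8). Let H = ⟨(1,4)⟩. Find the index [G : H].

|⟨(1,4)⟩| = 4 and |G| = 32.
By Lagrange, [G : H] = |G|/|H| = 32/4 = 8.

8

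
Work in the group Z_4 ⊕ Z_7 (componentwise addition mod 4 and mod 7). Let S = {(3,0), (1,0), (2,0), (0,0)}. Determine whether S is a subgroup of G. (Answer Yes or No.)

|S| = 4 divides |G| = 28, consistent with Lagrange.
S contains the identity, every element's inverse is in S, and S is closed under +: it is a subgroup.
In fact S = ⟨(1,0)⟩.

Yes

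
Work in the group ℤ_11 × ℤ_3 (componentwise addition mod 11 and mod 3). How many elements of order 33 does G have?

20

An element (a,b) has order lcm(ord(a), ord(b)); count pairs with lcm equal to 33.
Enumerating gives 20 such elements.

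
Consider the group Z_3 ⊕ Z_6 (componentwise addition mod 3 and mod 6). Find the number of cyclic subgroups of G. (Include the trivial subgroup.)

Group the elements of G by the cyclic subgroup they generate; each cyclic subgroup of order d accounts for φ(d) elements.
Cyclic subgroups by order — order 1: 1; order 2: 1; order 3: 4; order 6: 4.
Total: 10.

10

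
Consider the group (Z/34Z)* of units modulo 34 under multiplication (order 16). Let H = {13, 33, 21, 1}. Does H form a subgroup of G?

|H| = 4 divides |G| = 16, consistent with Lagrange.
H contains the identity, every element's inverse is in H, and H is closed under ·: it is a subgroup.
In fact H = ⟨21⟩.

Yes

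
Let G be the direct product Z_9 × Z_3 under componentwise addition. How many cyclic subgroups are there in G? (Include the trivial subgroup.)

8

A cyclic subgroup of order d is generated by each of its φ(d) elements of order d, so the cyclic subgroups of order d number (#elements of order d)/φ(d).
Cyclic subgroups by order — order 1: 1; order 3: 4; order 9: 3.
Total: 8.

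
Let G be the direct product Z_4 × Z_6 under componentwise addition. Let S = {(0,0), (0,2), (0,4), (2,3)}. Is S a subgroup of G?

No

Closure fails: (2,3) + (0,2) = (2,5) ∉ S. So S is not a subgroup.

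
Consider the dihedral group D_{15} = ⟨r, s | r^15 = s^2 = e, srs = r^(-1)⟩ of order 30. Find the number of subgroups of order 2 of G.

|G| = 30 and 2 | 30, so subgroups of order 2 are possible by Lagrange.
The subgroups of order 2 are: {e, r^10s}; {e, r^11s}; {e, r^12s}; {e, r^13s}; … (15 in all).
So G has 15 subgroups of order 2.

15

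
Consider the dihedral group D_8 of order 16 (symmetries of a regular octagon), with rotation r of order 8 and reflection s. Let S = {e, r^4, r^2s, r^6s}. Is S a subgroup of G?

|S| = 4 divides |G| = 16, consistent with Lagrange.
S contains the identity, every element's inverse is in S, and S is closed under ·: it is a subgroup.

Yes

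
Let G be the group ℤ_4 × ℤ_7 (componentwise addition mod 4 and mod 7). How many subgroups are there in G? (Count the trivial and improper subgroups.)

|G| = 28, so by Lagrange every subgroup order divides 28. Divisors: 1, 2, 4, 7, 14, 28.
Subgroups by order — order 1: 1; order 2: 1; order 4: 1; order 7: 1; order 14: 1; order 28: 1.
Total: 1 + 1 + 1 + 1 + 1 + 1 = 6.

6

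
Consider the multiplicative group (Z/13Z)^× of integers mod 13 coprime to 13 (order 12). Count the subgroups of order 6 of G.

1

|G| = 12 and 6 | 12, so subgroups of order 6 are possible by Lagrange.
The subgroups of order 6 are: {1, 3, 4, 9, 10, 12}.
So G has 1 subgroup of order 6.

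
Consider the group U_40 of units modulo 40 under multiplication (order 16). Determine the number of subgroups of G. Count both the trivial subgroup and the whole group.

|G| = 16, so by Lagrange every subgroup order divides 16. Divisors: 1, 2, 4, 8, 16.
Subgroups by order — order 1: 1; order 2: 7; order 4: 11; order 8: 7; order 16: 1.
Total: 1 + 7 + 11 + 7 + 1 = 27.

27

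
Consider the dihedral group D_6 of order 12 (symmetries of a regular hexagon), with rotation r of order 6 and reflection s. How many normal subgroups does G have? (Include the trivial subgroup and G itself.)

7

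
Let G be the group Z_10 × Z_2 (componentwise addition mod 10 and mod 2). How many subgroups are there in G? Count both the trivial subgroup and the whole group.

|G| = 20, so by Lagrange every subgroup order divides 20. Divisors: 1, 2, 4, 5, 10, 20.
Subgroups by order — order 1: 1; order 2: 3; order 4: 1; order 5: 1; order 10: 3; order 20: 1.
Total: 1 + 3 + 1 + 1 + 3 + 1 = 10.

10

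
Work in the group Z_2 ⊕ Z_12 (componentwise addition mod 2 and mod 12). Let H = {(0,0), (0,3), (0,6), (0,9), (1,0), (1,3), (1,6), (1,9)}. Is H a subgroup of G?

|H| = 8 divides |G| = 24, consistent with Lagrange.
H contains the identity, every element's inverse is in H, and H is closed under +: it is a subgroup.

Yes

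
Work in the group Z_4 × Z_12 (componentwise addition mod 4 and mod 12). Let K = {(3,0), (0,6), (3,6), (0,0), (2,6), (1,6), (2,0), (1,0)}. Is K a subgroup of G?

Yes

|K| = 8 divides |G| = 48, consistent with Lagrange.
K contains the identity, every element's inverse is in K, and K is closed under +: it is a subgroup.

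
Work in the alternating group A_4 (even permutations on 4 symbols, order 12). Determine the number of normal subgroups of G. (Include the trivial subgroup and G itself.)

G has 10 subgroups. Checking conjugation-invariance by order — order 1: 1/1 normal; order 2: 0/3 normal; order 3: 0/4 normal; order 4: 1/1 normal; order 12: 1/1 normal.
Total normal subgroups: 3.

3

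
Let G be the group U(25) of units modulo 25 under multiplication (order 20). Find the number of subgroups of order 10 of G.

1

|G| = 20 and 10 | 20, so subgroups of order 10 are possible by Lagrange.
The subgroups of order 10 are: {1, 4, 6, 9, 11, 14, 16, 19, 21, 24}.
So G has 1 subgroup of order 10.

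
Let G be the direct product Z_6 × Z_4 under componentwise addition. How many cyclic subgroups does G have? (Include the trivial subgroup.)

12

A cyclic subgroup of order d is generated by each of its φ(d) elements of order d, so the cyclic subgroups of order d number (#elements of order d)/φ(d).
Cyclic subgroups by order — order 1: 1; order 2: 3; order 3: 1; order 4: 2; order 6: 3; order 12: 2.
Total: 12.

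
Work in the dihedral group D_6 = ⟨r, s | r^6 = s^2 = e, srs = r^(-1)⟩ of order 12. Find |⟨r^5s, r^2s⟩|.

|⟨r^5s⟩| = 2 and |⟨r^2s⟩| = 2, so |H| is a multiple of lcm(2, 2) = 2 and divides |G| = 12.
Closing under the operation: H = {e, r^3, r^2s, r^5s}, so |H| = 4.

4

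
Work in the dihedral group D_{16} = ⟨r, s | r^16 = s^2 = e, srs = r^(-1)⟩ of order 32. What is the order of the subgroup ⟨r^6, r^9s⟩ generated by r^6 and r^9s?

16

|⟨r^6⟩| = 8 and |⟨r^9s⟩| = 2, so |H| is a multiple of lcm(8, 2) = 8 and divides |G| = 32.
Closing under the operation: H = {e, r^2, r^4, r^6, r^8, r^10, r^12, r^14, rs, r^3s, r^5s, r^7s, r^9s, r^11s, r^13s, r^15s}, so |H| = 16.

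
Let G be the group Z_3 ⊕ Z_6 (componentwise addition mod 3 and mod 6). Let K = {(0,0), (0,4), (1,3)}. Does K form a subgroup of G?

(1,3) ∈ K but its inverse (2,3) ∉ K, so K is not a subgroup.

No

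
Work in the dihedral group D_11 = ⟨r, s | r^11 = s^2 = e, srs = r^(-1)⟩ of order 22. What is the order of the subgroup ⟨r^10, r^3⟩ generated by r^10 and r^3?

11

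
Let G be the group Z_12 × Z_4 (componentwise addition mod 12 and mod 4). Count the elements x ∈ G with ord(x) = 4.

An element (a,b) has order lcm(ord(a), ord(b)); count pairs with lcm equal to 4.
Enumerating gives 12 such elements.

12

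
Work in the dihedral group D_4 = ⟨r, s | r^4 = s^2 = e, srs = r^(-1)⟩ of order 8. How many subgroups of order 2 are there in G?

5

|G| = 8 and 2 | 8, so subgroups of order 2 are possible by Lagrange.
The subgroups of order 2 are: {e, r^2}; {e, r^2s}; {e, r^3s}; {e, rs}; … (5 in all).
So G has 5 subgroups of order 2.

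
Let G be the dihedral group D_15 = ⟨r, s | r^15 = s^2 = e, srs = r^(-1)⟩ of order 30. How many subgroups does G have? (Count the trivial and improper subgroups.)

|G| = 30, so by Lagrange every subgroup order divides 30. Divisors: 1, 2, 3, 5, 6, 10, 15, 30.
Subgroups by order — order 1: 1; order 2: 15; order 3: 1; order 5: 1; order 6: 5; order 10: 3; order 15: 1; order 30: 1.
Total: 1 + 15 + 1 + 1 + 5 + 3 + 1 + 1 = 28.

28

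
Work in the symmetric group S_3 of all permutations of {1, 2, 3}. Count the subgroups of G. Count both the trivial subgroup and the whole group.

6

|G| = 6, so by Lagrange every subgroup order divides 6. Divisors: 1, 2, 3, 6.
Subgroups by order — order 1: 1; order 2: 3; order 3: 1; order 6: 1.
Total: 1 + 3 + 1 + 1 = 6.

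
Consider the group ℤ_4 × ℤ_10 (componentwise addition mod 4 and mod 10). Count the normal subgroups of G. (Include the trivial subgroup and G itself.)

G is abelian, so every subgroup is normal.
G has 16 subgroups in total, hence 16 normal subgroups.

16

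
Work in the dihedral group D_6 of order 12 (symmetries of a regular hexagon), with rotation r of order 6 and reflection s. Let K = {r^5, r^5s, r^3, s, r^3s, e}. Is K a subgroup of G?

r^5 ∈ K but its inverse r ∉ K, so K is not a subgroup.

No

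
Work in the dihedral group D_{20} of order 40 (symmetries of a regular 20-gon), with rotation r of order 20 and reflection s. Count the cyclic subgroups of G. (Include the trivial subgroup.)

Each element a generates a cyclic subgroup ⟨a⟩; distinct elements may generate the same one (a cyclic group of order d has φ(d) generators).
Cyclic subgroups by order — order 1: 1; order 2: 21; order 4: 1; order 5: 1; order 10: 1; order 20: 1.
Total: 26.

26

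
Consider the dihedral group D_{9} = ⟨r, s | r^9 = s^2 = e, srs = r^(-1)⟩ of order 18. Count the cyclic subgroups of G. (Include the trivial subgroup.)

12

A cyclic subgroup of order d is generated by each of its φ(d) elements of order d, so the cyclic subgroups of order d number (#elements of order d)/φ(d).
Cyclic subgroups by order — order 1: 1; order 2: 9; order 3: 1; order 9: 1.
Total: 12.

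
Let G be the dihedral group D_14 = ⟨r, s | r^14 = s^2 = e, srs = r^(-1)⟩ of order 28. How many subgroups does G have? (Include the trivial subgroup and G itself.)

28

|G| = 28, so by Lagrange every subgroup order divides 28. Divisors: 1, 2, 4, 7, 14, 28.
Subgroups by order — order 1: 1; order 2: 15; order 4: 7; order 7: 1; order 14: 3; order 28: 1.
Total: 1 + 15 + 7 + 1 + 3 + 1 = 28.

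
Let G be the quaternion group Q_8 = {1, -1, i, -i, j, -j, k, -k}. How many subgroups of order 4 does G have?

|G| = 8 and 4 | 8, so subgroups of order 4 are possible by Lagrange.
The subgroups of order 4 are: {1, -1, i, -i}; {1, -1, j, -j}; {1, -1, k, -k}.
So G has 3 subgroups of order 4.

3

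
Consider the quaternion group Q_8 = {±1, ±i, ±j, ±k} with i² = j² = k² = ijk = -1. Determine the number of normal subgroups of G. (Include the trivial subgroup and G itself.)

G has 6 subgroups. Checking conjugation-invariance by order — order 1: 1/1 normal; order 2: 1/1 normal; order 4: 3/3 normal; order 8: 1/1 normal.
Total normal subgroups: 6.

6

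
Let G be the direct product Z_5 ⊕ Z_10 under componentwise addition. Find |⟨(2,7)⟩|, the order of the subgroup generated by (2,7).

10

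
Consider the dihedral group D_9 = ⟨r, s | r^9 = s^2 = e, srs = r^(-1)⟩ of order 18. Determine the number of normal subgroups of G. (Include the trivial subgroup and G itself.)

G has 16 subgroups. Checking conjugation-invariance by order — order 1: 1/1 normal; order 2: 0/9 normal; order 3: 1/1 normal; order 6: 0/3 normal; order 9: 1/1 normal; order 18: 1/1 normal.
Total normal subgroups: 4.

4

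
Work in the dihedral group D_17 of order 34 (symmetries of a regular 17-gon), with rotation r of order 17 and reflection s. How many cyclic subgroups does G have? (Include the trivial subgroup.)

19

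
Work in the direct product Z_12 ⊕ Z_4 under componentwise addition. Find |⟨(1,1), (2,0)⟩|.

|⟨(1,1)⟩| = 12 and |⟨(2,0)⟩| = 6, so |H| is a multiple of lcm(12, 6) = 12 and divides |G| = 48.
Closing under the operation: H = {(0,0), (0,2), (1,1), (1,3), (2,0), (2,2), (3,1), (3,3), (4,0), (4,2), (5,1), (5,3), (6,0), (6,2), (7,1), (7,3), (8,0), (8,2), (9,1), (9,3), (10,0), (10,2), (11,1), (11,3)}, so |H| = 24.

24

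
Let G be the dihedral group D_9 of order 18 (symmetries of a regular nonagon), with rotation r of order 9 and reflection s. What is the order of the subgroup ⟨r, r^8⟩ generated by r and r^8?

|⟨r⟩| = 9 and |⟨r^8⟩| = 9, so |H| is a multiple of lcm(9, 9) = 9 and divides |G| = 18.
Closing under the operation: H = {e, r, r^2, r^3, r^4, r^5, r^6, r^7, r^8}, so |H| = 9.

9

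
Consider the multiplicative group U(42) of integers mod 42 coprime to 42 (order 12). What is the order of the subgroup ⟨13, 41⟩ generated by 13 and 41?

|⟨13⟩| = 2 and |⟨41⟩| = 2, so |H| is a multiple of lcm(2, 2) = 2 and divides |G| = 12.
Closing under the operation: H = {1, 13, 29, 41}, so |H| = 4.

4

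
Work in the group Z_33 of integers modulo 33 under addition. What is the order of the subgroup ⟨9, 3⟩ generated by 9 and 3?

11

|⟨9⟩| = 11 and |⟨3⟩| = 11, so |H| is a multiple of lcm(11, 11) = 11 and divides |G| = 33.
Closing under the operation: H = {0, 3, 6, 9, 12, 15, 18, 21, 24, 27, 30}, so |H| = 11.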